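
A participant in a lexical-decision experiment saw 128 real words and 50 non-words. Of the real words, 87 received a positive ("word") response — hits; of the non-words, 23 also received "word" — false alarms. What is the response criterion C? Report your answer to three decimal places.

H = 87/128 = 0.6797
FA = 23/50 = 0.4600
z(H) = 0.4669
z(FA) = -0.1004
c = −½·[z(H) + z(FA)] = −0.5 × (0.4669 + (-0.1004)) = -0.18325

C = -0.183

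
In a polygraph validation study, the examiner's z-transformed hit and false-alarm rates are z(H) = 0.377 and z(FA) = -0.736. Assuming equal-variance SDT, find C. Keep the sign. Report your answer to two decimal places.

c = −½·[z(H) + z(FA)] = −½·(0.377 + (-0.736)) = 0.1795

C = 0.18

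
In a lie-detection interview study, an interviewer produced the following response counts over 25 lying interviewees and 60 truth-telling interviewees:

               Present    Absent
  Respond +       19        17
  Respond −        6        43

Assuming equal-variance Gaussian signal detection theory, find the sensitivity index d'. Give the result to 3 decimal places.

H = 19/25 = 0.7600
FA = 17/60 = 0.2833
Φ⁻¹(H) = 0.7063
Φ⁻¹(FA) = -0.5731
d' = z(H) − z(FA) = 0.7063 − (-0.5731) = 1.2794

d' = 1.279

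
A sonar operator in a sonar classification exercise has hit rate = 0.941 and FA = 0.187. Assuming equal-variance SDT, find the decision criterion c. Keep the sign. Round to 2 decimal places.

c = -0.34

Φ⁻¹(H) = Φ⁻¹(0.941) = 1.5632
Φ⁻¹(FA) = Φ⁻¹(0.187) = -0.8890
c = −½·[z(H) + z(FA)] = −0.5 × (1.5632 + (-0.8890)) = -0.3371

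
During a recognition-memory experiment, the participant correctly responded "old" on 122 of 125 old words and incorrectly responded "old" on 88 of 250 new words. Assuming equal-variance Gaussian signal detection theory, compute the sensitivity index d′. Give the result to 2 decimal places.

H = 122/125 = 0.9760
FA = 88/250 = 0.3520
z(H) = z(0.9760) = 1.9774
z(FA) = z(0.3520) = -0.3799
d' = z(H) − z(FA) = 1.9774 − (-0.3799) = 2.3573

d′ = 2.36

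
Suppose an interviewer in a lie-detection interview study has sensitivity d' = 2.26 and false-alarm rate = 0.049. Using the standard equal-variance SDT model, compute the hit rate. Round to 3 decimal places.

z(false-alarm rate) = z(0.049) = -1.6546
z(H) = z(FA) + d' = -1.6546 + 2.26 = 0.6054
hit rate = Φ(0.6054) = 0.7275

hit rate = 0.728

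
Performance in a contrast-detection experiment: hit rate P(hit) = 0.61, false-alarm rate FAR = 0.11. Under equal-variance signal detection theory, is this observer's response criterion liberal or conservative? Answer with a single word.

z(H) = 0.279, z(FA) = -1.227
c = −½·(z(H) + z(FA)) = 0.474
c > 0 → conservative criterion (biased toward responding “no”).

conservative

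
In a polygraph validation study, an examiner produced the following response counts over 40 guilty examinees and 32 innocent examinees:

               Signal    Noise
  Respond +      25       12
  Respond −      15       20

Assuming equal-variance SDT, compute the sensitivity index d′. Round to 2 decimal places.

d′ = 0.64

H = 25/40 = 0.6250
FA = 12/32 = 0.3750
z(0.6250) = 0.319, z(0.3750) = -0.319
d' = z(H) − z(FA) = 0.319 − (-0.319) = 0.638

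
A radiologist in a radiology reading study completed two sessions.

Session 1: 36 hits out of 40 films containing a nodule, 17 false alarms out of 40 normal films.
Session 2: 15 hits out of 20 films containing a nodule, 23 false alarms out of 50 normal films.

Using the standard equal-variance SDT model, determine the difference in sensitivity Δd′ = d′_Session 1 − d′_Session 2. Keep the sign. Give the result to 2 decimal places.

Δd′ = 0.70

Session 1: z(0.9000) = 1.282, z(0.4250) = -0.189, d' = 1.471
Session 2: z(0.7500) = 0.674, z(0.4600) = -0.100, d' = 0.774
Δd' = d'_Session 1 − d'_Session 2 = 1.471 − 0.774 = 0.697
Session 1 has the higher sensitivity.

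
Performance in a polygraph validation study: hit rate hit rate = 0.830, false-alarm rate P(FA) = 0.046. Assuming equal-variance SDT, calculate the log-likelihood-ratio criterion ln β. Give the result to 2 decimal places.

ln β = 0.96

z(H) = z(0.830) = 0.954
z(FA) = z(0.046) = -1.685
ln β = −½·[z(H)² − z(FA)²] = −0.5 × (0.910 − 2.839) = 0.9645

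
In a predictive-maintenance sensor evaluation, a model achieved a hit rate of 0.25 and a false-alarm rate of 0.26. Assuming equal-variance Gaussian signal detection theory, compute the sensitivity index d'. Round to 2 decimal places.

z(H) = -0.674
z(FA) = -0.643
d' = z(H) − z(FA) = -0.674 − (-0.643) = -0.031

d' = -0.03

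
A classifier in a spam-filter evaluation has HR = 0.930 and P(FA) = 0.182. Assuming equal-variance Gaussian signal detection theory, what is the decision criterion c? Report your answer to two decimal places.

c = -0.28

z(H) = z(0.930) = 1.4758
z(FA) = z(0.182) = -0.9078
c = −½·[z(H) + z(FA)] = −0.5 × (1.4758 + (-0.9078)) = -0.2840
c < 0: the classifier has a liberal response bias.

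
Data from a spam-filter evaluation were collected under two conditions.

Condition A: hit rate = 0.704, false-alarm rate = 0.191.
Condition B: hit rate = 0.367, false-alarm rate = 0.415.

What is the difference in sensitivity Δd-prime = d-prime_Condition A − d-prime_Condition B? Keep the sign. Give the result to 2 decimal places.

Condition A: z(0.704) = 0.536, z(0.191) = -0.874, d' = 1.410
Condition B: z(0.367) = -0.340, z(0.415) = -0.215, d' = -0.125
Δd' = d'_Condition A − d'_Condition B = 1.410 − (-0.125) = 1.535
Condition A has the higher sensitivity.

Δd-prime = 1.54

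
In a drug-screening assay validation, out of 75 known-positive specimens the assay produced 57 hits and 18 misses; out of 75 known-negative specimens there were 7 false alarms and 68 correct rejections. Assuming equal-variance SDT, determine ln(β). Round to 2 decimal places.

H = 57/75 = 0.7600
FA = 7/75 = 0.0933
z(H) = 0.706
z(FA) = -1.321
ln β = −½·[z(H)² − z(FA)²] = −0.5 × (0.498 − 1.745) = 0.6235

ln β = 0.62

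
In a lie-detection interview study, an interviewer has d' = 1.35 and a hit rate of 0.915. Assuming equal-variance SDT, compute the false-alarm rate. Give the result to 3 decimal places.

z(hit rate) = z(0.915) = 1.3722
z(FA) = z(H) − d' = 1.3722 − 1.35 = 0.0222
false-alarm rate = Φ(0.0222) = 0.5089

false-alarm rate = 0.509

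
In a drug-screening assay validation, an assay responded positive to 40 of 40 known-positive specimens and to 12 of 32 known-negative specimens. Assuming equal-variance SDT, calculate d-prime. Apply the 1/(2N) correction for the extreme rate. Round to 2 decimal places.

The hit rate is 40/40 = 1, so apply the 1/(2N) correction: H → 1 − 1/(2·40) = 0.98750.
z(H) = z(0.98750) = 2.241
z(FA) = z(0.37500) = -0.319
d' = 2.241 − (-0.319) = 2.560

d-prime = 2.56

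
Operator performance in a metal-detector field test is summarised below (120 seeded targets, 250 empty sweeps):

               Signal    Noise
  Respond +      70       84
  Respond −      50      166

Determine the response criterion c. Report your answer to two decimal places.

H = 70/120 = 0.5833
FA = 84/250 = 0.3360
z(H) = z(0.5833) = 0.2103
z(FA) = z(0.3360) = -0.4234
c = −½·[z(H) + z(FA)] = −0.5 × (0.2103 + (-0.4234)) = 0.10655

c = 0.11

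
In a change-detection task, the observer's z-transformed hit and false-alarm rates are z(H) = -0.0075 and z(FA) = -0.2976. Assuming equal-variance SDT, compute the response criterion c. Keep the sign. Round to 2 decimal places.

c = −½·[z(H) + z(FA)] = −½·(-0.0075 + (-0.2976)) = 0.15255

c = 0.15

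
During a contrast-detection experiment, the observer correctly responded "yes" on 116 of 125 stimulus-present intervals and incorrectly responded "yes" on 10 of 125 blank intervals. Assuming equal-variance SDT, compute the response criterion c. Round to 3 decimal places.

H = 116/125 = 0.9280
FA = 10/125 = 0.0800
z(H) = z(0.9280) = 1.4611
z(FA) = z(0.0800) = -1.4051
c = −½·[z(H) + z(FA)] = −0.5 × (1.4611 + (-1.4051)) = -0.0280

c = -0.028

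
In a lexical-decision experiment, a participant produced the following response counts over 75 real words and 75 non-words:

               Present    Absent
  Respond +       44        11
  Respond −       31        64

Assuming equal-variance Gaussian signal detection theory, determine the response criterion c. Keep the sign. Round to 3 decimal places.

c = 0.416

H = 44/75 = 0.5867
FA = 11/75 = 0.1467
z(H) = z(0.5867) = 0.2191
z(FA) = z(0.1467) = -1.0507
c = −½·[z(H) + z(FA)] = −0.5 × (0.2191 + (-1.0507)) = 0.4158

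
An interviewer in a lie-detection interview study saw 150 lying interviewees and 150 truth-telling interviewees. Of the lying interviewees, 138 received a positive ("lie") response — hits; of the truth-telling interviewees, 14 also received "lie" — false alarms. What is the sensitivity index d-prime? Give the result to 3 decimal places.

d-prime = 2.726

H = 138/150 = 0.9200
FA = 14/150 = 0.0933
Φ⁻¹(H) = Φ⁻¹(0.9200) = 1.4051
Φ⁻¹(FA) = Φ⁻¹(0.0933) = -1.3207
d' = z(H) − z(FA) = 1.4051 − (-1.3207) = 2.7258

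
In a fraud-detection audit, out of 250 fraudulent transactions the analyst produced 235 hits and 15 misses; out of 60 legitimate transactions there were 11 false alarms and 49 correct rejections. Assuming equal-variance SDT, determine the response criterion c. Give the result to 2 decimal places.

c = -0.33

H = 235/250 = 0.9400
FA = 11/60 = 0.1833
Φ⁻¹(H) = 1.555
Φ⁻¹(FA) = -0.903
c = −½·[z(H) + z(FA)] = −0.5 × (1.555 + (-0.903)) = -0.326
c < 0: the analyst has a liberal response bias.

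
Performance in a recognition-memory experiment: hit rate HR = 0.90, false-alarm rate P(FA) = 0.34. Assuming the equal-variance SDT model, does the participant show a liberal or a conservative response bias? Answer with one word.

z(H) = 1.282, z(FA) = -0.412
c = −½·(z(H) + z(FA)) = -0.435
c < 0 → liberal criterion (biased toward responding “yes”).

liberal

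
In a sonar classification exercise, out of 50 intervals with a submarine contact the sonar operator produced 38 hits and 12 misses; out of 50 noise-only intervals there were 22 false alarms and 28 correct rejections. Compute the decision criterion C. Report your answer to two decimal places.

C = -0.28

H = 38/50 = 0.7600
FA = 22/50 = 0.4400
z(H) = z(0.7600) = 0.7063
z(FA) = z(0.4400) = -0.1510
c = −½·[z(H) + z(FA)] = −0.5 × (0.7063 + (-0.1510)) = -0.27765
c < 0: the sonar operator has a liberal response bias.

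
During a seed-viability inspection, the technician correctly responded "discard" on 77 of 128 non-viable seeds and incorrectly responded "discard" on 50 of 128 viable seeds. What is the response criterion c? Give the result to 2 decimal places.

c = 0.01

H = 77/128 = 0.6016
FA = 50/128 = 0.3906
Φ⁻¹(0.6016) = 0.257, Φ⁻¹(0.3906) = -0.278
c = −½·[z(H) + z(FA)] = −0.5 × (0.257 + (-0.278)) = 0.0105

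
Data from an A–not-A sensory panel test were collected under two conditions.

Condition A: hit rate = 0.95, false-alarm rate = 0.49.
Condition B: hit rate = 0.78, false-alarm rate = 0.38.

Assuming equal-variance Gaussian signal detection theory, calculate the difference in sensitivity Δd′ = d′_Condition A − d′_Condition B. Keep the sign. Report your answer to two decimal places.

Δd′ = 0.59

Condition A: z(0.95) = 1.645, z(0.49) = -0.025, d' = 1.670
Condition B: z(0.78) = 0.772, z(0.38) = -0.305, d' = 1.077
Δd' = d'_Condition A − d'_Condition B = 1.670 − 1.077 = 0.593
Condition A has the higher sensitivity.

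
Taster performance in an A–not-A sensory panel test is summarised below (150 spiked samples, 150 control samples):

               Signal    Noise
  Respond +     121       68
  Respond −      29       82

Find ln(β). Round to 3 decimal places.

ln β = -0.368

H = 121/150 = 0.8067
FA = 68/150 = 0.4533
Φ⁻¹(0.8067) = 0.8658, Φ⁻¹(0.4533) = -0.1173
ln β = −½·[z(H)² − z(FA)²] = −0.5 × (0.7496 − 0.0138) = -0.3679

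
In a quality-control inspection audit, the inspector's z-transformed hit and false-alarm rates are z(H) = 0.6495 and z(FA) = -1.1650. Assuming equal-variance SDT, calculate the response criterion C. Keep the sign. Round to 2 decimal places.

c = −½·[z(H) + z(FA)] = −½·(0.6495 + (-1.1650)) = 0.25775
c > 0: the inspector has a conservative response bias.

C = 0.26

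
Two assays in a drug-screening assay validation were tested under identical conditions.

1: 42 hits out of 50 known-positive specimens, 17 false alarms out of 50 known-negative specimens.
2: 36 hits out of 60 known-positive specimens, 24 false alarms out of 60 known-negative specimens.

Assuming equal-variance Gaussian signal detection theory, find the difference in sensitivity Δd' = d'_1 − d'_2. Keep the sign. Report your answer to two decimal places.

Δd' = 0.90

1: z(0.8400) = 0.994, z(0.3400) = -0.412, d' = 1.406
2: z(0.6000) = 0.253, z(0.4000) = -0.253, d' = 0.506
Δd' = d'_1 − d'_2 = 1.406 − 0.506 = 0.900
1 has the higher sensitivity.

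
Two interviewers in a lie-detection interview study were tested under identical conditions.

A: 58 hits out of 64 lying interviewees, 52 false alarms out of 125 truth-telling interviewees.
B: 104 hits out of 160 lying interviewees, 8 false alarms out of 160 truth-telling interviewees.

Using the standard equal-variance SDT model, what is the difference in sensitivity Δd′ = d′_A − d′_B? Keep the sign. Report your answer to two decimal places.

A: z(0.9062) = 1.318, z(0.4160) = -0.212, d' = 1.530
B: z(0.6500) = 0.385, z(0.0500) = -1.645, d' = 2.030
Δd' = d'_A − d'_B = 1.530 − 2.030 = -0.500
B has the higher sensitivity.

Δd′ = -0.50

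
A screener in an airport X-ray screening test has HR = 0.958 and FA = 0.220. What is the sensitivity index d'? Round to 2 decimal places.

z(H) = z(0.958) = 1.7279
z(FA) = z(0.220) = -0.7722
d' = z(H) − z(FA) = 1.7279 − (-0.7722) = 2.5001

d' = 2.50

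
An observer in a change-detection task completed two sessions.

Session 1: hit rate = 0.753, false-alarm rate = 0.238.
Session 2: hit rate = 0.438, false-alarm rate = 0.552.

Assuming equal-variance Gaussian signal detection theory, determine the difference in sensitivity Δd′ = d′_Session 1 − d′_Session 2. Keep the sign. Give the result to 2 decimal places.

Session 1: z(0.753) = 0.684, z(0.238) = -0.713, d' = 1.397
Session 2: z(0.438) = -0.156, z(0.552) = 0.131, d' = -0.287
Δd' = d'_Session 1 − d'_Session 2 = 1.397 − (-0.287) = 1.684
Session 1 has the higher sensitivity.

Δd′ = 1.68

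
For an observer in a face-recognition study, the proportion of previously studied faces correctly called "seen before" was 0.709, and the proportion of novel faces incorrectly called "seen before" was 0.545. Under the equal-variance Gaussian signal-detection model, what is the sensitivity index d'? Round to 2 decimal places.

z(0.709) = 0.5505, z(0.545) = 0.1130
d' = z(H) − z(FA) = 0.5505 − 0.1130 = 0.4375

d' = 0.44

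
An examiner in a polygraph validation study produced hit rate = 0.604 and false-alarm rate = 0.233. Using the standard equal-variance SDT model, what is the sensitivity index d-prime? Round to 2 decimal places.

Φ⁻¹(H) = Φ⁻¹(0.604) = 0.2637
Φ⁻¹(FA) = Φ⁻¹(0.233) = -0.7290
d' = z(H) − z(FA) = 0.2637 − (-0.7290) = 0.9927

d-prime = 0.99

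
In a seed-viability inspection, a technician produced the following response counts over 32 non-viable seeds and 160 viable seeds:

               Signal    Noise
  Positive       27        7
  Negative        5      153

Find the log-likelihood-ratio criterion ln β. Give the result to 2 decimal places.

H = 27/32 = 0.8438
FA = 7/160 = 0.0437
Φ⁻¹(0.8438) = 1.010, Φ⁻¹(0.0437) = -1.709
ln β = −½·[z(H)² − z(FA)²] = −0.5 × (1.020 − 2.921) = 0.9505

ln β = 0.95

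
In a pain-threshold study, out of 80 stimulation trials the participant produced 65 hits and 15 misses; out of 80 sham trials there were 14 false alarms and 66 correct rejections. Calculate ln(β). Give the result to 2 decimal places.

H = 65/80 = 0.8125
FA = 14/80 = 0.1750
z(0.8125) = 0.887, z(0.1750) = -0.935
ln β = −½·[z(H)² − z(FA)²] = −0.5 × (0.787 − 0.874) = 0.0435

ln β = 0.04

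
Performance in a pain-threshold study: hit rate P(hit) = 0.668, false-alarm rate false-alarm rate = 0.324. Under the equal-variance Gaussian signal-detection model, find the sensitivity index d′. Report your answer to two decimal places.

z(H) = 0.4344
z(FA) = -0.4565
d' = z(H) − z(FA) = 0.4344 − (-0.4565) = 0.8909

d′ = 0.89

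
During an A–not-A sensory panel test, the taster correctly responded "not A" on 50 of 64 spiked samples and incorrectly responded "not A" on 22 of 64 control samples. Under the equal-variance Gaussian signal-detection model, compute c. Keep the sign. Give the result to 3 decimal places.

H = 50/64 = 0.7812
FA = 22/64 = 0.3438
z(H) = 0.7763
z(FA) = -0.4021
c = −½·[z(H) + z(FA)] = −0.5 × (0.7763 + (-0.4021)) = -0.1871

c = -0.187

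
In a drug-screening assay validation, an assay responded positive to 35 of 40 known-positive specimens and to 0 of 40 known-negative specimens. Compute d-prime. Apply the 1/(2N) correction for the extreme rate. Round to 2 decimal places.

d-prime = 3.39

The false-alarm rate is 0/40 = 0, so apply the 1/(2N) correction: FA → 1/(2·40) = 0.01250.
z(H) = z(0.87500) = 1.150
z(FA) = z(0.01250) = -2.241
d' = 1.150 − (-2.241) = 3.391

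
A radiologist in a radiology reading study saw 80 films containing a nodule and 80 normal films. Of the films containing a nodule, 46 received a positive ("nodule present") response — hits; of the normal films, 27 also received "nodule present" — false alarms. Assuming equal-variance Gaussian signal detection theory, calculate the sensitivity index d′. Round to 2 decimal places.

H = 46/80 = 0.5750
FA = 27/80 = 0.3375
z(H) = 0.1891
z(FA) = -0.4193
d' = z(H) − z(FA) = 0.1891 − (-0.4193) = 0.6084

d′ = 0.61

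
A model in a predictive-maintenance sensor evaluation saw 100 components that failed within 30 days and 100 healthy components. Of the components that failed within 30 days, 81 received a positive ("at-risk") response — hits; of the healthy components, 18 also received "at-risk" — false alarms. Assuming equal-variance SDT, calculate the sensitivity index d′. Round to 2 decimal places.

H = 81/100 = 0.8100
FA = 18/100 = 0.1800
z(H) = z(0.8100) = 0.878
z(FA) = z(0.1800) = -0.915
d' = z(H) − z(FA) = 0.878 − (-0.915) = 1.793

d′ = 1.79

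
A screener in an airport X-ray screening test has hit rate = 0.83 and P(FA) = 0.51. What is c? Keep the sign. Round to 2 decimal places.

z(0.83) = 0.9542, z(0.51) = 0.0251
c = −½·[z(H) + z(FA)] = −0.5 × (0.9542 + 0.0251) = -0.48965

c = -0.49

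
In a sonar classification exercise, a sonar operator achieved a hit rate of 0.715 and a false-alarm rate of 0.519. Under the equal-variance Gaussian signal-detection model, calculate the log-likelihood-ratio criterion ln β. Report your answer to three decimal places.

ln β = -0.160

z(0.715) = 0.5681, z(0.519) = 0.0476
ln β = −½·[z(H)² − z(FA)²] = −0.5 × (0.3227 − 0.0023) = -0.1602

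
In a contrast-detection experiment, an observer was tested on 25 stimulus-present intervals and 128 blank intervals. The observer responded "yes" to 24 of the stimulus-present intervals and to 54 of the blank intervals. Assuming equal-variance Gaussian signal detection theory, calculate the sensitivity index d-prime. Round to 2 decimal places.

d-prime = 1.95

H = 24/25 = 0.9600
FA = 54/128 = 0.4219
z(H) = z(0.9600) = 1.751
z(FA) = z(0.4219) = -0.197
d' = z(H) − z(FA) = 1.751 − (-0.197) = 1.948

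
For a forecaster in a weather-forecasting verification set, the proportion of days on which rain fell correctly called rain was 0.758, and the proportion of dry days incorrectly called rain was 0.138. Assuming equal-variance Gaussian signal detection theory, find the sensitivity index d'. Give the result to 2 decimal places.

d' = 1.79

z(H) = 0.6999
z(FA) = -1.0893
d' = z(H) − z(FA) = 0.6999 − (-1.0893) = 1.7892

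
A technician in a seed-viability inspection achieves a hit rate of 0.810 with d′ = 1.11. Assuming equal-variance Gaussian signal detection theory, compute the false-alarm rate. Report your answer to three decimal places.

z(hit rate) = z(0.810) = 0.8779
z(FA) = z(H) − d' = 0.8779 − 1.11 = -0.2321
false-alarm rate = Φ(-0.2321) = 0.4082

false-alarm rate = 0.408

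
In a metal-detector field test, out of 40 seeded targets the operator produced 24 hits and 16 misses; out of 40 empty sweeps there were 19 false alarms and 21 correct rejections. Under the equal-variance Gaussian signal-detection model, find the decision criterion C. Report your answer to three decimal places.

C = -0.095

H = 24/40 = 0.6000
FA = 19/40 = 0.4750
Φ⁻¹(0.6000) = 0.2533, Φ⁻¹(0.4750) = -0.0627
c = −½·[z(H) + z(FA)] = −0.5 × (0.2533 + (-0.0627)) = -0.0953
c < 0: the operator has a liberal response bias.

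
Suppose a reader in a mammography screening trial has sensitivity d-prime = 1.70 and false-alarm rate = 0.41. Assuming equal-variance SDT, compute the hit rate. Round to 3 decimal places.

hit rate = 0.930

z(false-alarm rate) = z(0.41) = -0.2275
z(H) = z(FA) + d' = -0.2275 + 1.70 = 1.4725
hit rate = Φ(1.4725) = 0.9296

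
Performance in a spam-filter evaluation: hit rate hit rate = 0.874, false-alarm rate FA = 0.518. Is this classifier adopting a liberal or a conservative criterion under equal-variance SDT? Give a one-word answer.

z(H) = 1.146, z(FA) = 0.045
c = −½·(z(H) + z(FA)) = -0.5955
c < 0 → liberal criterion (biased toward responding “yes”).

liberal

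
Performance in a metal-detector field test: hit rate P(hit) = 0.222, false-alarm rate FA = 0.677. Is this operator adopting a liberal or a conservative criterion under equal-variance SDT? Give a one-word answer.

z(H) = -0.765, z(FA) = 0.459
c = −½·(z(H) + z(FA)) = 0.153
c > 0 → conservative criterion (biased toward responding “no”).

conservative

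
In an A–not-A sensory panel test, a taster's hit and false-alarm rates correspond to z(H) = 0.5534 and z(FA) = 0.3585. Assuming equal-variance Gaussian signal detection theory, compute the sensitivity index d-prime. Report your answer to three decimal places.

d' = z(H) − z(FA) = 0.5534 − 0.3585 = 0.1949

d-prime = 0.195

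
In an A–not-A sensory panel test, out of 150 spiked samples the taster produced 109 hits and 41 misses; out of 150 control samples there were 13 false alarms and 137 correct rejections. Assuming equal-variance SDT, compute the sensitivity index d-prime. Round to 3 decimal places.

d-prime = 1.964

H = 109/150 = 0.7267
FA = 13/150 = 0.0867
Φ⁻¹(H) = Φ⁻¹(0.7267) = 0.6029
Φ⁻¹(FA) = Φ⁻¹(0.0867) = -1.3614
d' = z(H) − z(FA) = 0.6029 − (-1.3614) = 1.9643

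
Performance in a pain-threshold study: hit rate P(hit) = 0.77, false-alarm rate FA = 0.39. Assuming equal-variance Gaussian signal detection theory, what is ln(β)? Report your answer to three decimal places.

ln β = -0.234

z(H) = 0.7388
z(FA) = -0.2793
ln β = −½·[z(H)² − z(FA)²] = −0.5 × (0.5458 − 0.0780) = -0.2339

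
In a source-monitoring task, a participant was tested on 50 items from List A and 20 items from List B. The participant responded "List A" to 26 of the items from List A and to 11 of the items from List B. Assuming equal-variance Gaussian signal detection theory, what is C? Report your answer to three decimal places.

C = -0.088

H = 26/50 = 0.5200
FA = 11/20 = 0.5500
z(0.5200) = 0.0502, z(0.5500) = 0.1257
c = −½·[z(H) + z(FA)] = −0.5 × (0.0502 + 0.1257) = -0.08795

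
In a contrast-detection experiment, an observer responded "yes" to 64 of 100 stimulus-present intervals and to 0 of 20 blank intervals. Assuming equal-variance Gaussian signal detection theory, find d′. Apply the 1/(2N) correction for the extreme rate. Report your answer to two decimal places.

The false-alarm rate is 0/20 = 0, so apply the 1/(2N) correction: FA → 1/(2·20) = 0.02500.
z(H) = z(0.64000) = 0.358
z(FA) = z(0.02500) = -1.960
d' = 0.358 − (-1.960) = 2.318

d′ = 2.32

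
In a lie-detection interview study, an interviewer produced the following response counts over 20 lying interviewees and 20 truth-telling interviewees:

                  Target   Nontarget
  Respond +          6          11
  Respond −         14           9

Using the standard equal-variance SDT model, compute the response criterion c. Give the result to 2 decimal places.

c = 0.20

H = 6/20 = 0.3000
FA = 11/20 = 0.5500
z(H) = -0.524
z(FA) = 0.126
c = −½·[z(H) + z(FA)] = −0.5 × (-0.524 + 0.126) = 0.199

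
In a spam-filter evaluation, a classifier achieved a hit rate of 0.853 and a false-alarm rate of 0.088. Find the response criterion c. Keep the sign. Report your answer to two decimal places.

c = 0.15

Φ⁻¹(H) = Φ⁻¹(0.853) = 1.049
Φ⁻¹(FA) = Φ⁻¹(0.088) = -1.353
c = −½·[z(H) + z(FA)] = −0.5 × (1.049 + (-1.353)) = 0.152
c > 0: the classifier has a conservative response bias.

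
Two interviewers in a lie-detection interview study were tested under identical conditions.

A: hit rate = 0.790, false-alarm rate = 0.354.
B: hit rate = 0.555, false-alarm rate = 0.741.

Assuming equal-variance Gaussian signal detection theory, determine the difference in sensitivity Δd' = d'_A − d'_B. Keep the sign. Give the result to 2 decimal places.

A: z(0.790) = 0.806, z(0.354) = -0.375, d' = 1.181
B: z(0.555) = 0.138, z(0.741) = 0.646, d' = -0.508
Δd' = d'_A − d'_B = 1.181 − (-0.508) = 1.689
A has the higher sensitivity.

Δd' = 1.69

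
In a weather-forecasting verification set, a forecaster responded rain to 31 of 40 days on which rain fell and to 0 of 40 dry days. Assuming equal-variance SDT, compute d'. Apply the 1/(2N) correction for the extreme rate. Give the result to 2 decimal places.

The false-alarm rate is 0/40 = 0, so apply the 1/(2N) correction: FA → 1/(2·40) = 0.01250.
z(H) = z(0.77500) = 0.755
z(FA) = z(0.01250) = -2.241
d' = 0.755 − (-2.241) = 2.996

d' = 3.00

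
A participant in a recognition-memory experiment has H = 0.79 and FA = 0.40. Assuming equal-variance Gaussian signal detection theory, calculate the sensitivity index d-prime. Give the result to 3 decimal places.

z(0.79) = 0.8064, z(0.40) = -0.2533
d' = z(H) − z(FA) = 0.8064 − (-0.2533) = 1.0597

d-prime = 1.060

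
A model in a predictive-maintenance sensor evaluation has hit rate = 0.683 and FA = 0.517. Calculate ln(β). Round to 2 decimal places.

ln β = -0.11

z(0.683) = 0.476, z(0.517) = 0.043
ln β = −½·[z(H)² − z(FA)²] = −0.5 × (0.227 − 0.002) = -0.1125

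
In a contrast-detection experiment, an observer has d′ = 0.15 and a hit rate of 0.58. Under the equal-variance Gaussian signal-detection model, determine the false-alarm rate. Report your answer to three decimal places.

false-alarm rate = 0.521

z(hit rate) = z(0.58) = 0.2019
z(FA) = z(H) − d' = 0.2019 − 0.15 = 0.0519
false-alarm rate = Φ(0.0519) = 0.5207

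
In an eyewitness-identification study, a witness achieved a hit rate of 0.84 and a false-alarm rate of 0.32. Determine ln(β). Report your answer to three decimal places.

z(H) = z(0.84) = 0.9945
z(FA) = z(0.32) = -0.4677
ln β = −½·[z(H)² − z(FA)²] = −0.5 × (0.9890 − 0.2187) = -0.38515

ln β = -0.385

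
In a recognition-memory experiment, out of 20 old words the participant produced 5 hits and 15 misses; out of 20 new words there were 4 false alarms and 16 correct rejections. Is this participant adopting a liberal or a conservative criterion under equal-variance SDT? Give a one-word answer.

z(H) = -0.674, z(FA) = -0.842
c = −½·(z(H) + z(FA)) = 0.758
c > 0 → conservative criterion (biased toward responding “no”).

conservative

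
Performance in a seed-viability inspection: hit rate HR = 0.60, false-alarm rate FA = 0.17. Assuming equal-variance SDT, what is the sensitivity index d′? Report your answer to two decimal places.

Φ⁻¹(H) = Φ⁻¹(0.60) = 0.253
Φ⁻¹(FA) = Φ⁻¹(0.17) = -0.954
d' = z(H) − z(FA) = 0.253 − (-0.954) = 1.207

d′ = 1.21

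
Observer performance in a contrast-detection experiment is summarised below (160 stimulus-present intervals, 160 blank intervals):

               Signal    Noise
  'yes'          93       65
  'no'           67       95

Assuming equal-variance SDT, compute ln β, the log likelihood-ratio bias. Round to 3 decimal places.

ln β = 0.007

H = 93/160 = 0.5813
FA = 65/160 = 0.4062
z(H) = z(0.5813) = 0.2052
z(FA) = z(0.4062) = -0.2373
ln β = −½·[z(H)² − z(FA)²] = −0.5 × (0.0421 − 0.0563) = 0.0071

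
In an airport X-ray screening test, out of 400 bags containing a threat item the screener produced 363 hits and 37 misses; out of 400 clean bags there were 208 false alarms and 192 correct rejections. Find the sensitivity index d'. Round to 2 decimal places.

d' = 1.28

H = 363/400 = 0.9075
FA = 208/400 = 0.5200
z(H) = z(0.9075) = 1.326
z(FA) = z(0.5200) = 0.050
d' = z(H) − z(FA) = 1.326 − 0.050 = 1.276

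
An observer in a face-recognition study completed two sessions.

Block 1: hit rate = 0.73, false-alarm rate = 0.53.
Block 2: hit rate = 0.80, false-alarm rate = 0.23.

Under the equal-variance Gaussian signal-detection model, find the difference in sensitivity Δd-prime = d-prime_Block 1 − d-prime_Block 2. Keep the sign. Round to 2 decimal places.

Block 1: z(0.73) = 0.613, z(0.53) = 0.075, d' = 0.538
Block 2: z(0.80) = 0.842, z(0.23) = -0.739, d' = 1.581
Δd' = d'_Block 1 − d'_Block 2 = 0.538 − 1.581 = -1.043
Block 2 has the higher sensitivity.

Δd-prime = -1.04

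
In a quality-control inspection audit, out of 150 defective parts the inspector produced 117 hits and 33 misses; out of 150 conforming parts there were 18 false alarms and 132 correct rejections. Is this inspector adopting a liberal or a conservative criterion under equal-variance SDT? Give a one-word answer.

z(H) = 0.772, z(FA) = -1.175
c = −½·(z(H) + z(FA)) = 0.2015
c > 0 → conservative criterion (biased toward responding “no”).

conservative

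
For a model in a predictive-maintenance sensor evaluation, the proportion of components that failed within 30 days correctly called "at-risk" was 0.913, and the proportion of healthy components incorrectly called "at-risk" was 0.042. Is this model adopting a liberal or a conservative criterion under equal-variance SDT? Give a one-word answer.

z(H) = 1.359, z(FA) = -1.728
c = −½·(z(H) + z(FA)) = 0.1845
c > 0 → conservative criterion (biased toward responding “no”).

conservative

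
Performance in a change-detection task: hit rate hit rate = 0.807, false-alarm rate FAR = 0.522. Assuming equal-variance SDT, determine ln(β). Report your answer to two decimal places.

z(H) = z(0.807) = 0.867
z(FA) = z(0.522) = 0.055
ln β = −½·[z(H)² − z(FA)²] = −0.5 × (0.752 − 0.003) = -0.3745

ln β = -0.37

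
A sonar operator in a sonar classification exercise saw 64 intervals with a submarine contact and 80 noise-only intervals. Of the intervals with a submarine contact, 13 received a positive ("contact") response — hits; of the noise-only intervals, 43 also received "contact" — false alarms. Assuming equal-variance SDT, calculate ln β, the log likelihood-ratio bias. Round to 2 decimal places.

ln β = -0.34

H = 13/64 = 0.2031
FA = 43/80 = 0.5375
z(H) = z(0.2031) = -0.831
z(FA) = z(0.5375) = 0.094
ln β = −½·[z(H)² − z(FA)²] = −0.5 × (0.691 − 0.009) = -0.341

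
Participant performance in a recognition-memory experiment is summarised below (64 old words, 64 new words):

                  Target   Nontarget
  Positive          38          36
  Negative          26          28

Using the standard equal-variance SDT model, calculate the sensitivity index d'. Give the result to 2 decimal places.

d' = 0.08

H = 38/64 = 0.5938
FA = 36/64 = 0.5625
z(H) = z(0.5938) = 0.2373
z(FA) = z(0.5625) = 0.1573
d' = z(H) − z(FA) = 0.2373 − 0.1573 = 0.0800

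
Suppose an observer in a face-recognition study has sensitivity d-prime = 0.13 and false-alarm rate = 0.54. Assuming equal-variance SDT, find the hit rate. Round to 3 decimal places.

z(false-alarm rate) = z(0.54) = 0.1004
z(H) = z(FA) + d' = 0.1004 + 0.13 = 0.2304
hit rate = Φ(0.2304) = 0.5911

hit rate = 0.591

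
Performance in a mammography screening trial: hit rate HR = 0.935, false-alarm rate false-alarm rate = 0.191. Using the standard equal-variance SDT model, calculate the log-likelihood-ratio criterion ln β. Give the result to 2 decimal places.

ln β = -0.76

z(H) = z(0.935) = 1.514
z(FA) = z(0.191) = -0.874
ln β = −½·[z(H)² − z(FA)²] = −0.5 × (2.292 − 0.764) = -0.764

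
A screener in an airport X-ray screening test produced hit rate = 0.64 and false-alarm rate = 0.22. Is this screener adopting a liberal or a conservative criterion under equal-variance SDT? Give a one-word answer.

z(H) = 0.358, z(FA) = -0.772
c = −½·(z(H) + z(FA)) = 0.207
c > 0 → conservative criterion (biased toward responding “no”).

conservative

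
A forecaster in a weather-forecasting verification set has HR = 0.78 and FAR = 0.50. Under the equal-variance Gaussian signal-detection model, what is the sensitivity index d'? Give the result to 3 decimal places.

d' = 0.772

z(H) = 0.7722
z(FA) = 0.0000
d' = z(H) − z(FA) = 0.7722 − 0.0000 = 0.7722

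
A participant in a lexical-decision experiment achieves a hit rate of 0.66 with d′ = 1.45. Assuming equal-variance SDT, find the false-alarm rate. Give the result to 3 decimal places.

false-alarm rate = 0.150

z(hit rate) = z(0.66) = 0.4125
z(FA) = z(H) − d' = 0.4125 − 1.45 = -1.0375
false-alarm rate = Φ(-1.0375) = 0.1498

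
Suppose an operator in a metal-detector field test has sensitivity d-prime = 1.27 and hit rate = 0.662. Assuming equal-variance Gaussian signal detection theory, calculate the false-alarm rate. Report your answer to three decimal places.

z(hit rate) = z(0.662) = 0.4179
z(FA) = z(H) − d' = 0.4179 − 1.27 = -0.8521
false-alarm rate = Φ(-0.8521) = 0.1971

false-alarm rate = 0.197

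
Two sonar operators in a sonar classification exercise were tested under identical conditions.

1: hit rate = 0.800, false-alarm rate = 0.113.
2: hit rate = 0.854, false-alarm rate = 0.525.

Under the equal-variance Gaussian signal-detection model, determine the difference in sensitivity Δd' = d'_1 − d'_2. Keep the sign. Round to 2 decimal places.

1: z(0.800) = 0.842, z(0.113) = -1.211, d' = 2.053
2: z(0.854) = 1.054, z(0.525) = 0.063, d' = 0.991
Δd' = d'_1 − d'_2 = 2.053 − 0.991 = 1.062
1 has the higher sensitivity.

Δd' = 1.06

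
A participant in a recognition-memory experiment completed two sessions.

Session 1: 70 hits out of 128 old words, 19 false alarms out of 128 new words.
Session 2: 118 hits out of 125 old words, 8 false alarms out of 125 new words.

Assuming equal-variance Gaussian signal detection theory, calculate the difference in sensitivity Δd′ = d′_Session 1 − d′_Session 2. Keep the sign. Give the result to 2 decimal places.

Δd′ = -1.95

Session 1: z(0.5469) = 0.118, z(0.1484) = -1.043, d' = 1.161
Session 2: z(0.9440) = 1.589, z(0.0640) = -1.522, d' = 3.111
Δd' = d'_Session 1 − d'_Session 2 = 1.161 − 3.111 = -1.950
Session 2 has the higher sensitivity.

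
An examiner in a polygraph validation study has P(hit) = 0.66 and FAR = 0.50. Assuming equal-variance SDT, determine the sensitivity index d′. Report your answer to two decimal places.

Φ⁻¹(H) = Φ⁻¹(0.66) = 0.412
Φ⁻¹(FA) = Φ⁻¹(0.50) = 0.000
d' = z(H) − z(FA) = 0.412 − 0.000 = 0.412

d′ = 0.41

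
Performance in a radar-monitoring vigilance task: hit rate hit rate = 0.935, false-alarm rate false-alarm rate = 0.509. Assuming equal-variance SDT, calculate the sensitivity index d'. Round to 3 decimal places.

z(H) = z(0.935) = 1.5141
z(FA) = z(0.509) = 0.0226
d' = z(H) − z(FA) = 1.5141 − 0.0226 = 1.4915

d' = 1.492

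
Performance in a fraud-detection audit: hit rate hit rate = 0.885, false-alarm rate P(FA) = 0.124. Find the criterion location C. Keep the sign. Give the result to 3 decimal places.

z(H) = z(0.885) = 1.2004
z(FA) = z(0.124) = -1.1552
c = −½·[z(H) + z(FA)] = −0.5 × (1.2004 + (-1.1552)) = -0.0226
c < 0: the analyst has a liberal response bias.

C = -0.023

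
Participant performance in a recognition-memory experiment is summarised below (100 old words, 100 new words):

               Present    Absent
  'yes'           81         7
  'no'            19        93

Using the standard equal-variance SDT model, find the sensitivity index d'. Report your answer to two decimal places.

H = 81/100 = 0.8100
FA = 7/100 = 0.0700
z(H) = z(0.8100) = 0.878
z(FA) = z(0.0700) = -1.476
d' = z(H) − z(FA) = 0.878 − (-1.476) = 2.354

d' = 2.35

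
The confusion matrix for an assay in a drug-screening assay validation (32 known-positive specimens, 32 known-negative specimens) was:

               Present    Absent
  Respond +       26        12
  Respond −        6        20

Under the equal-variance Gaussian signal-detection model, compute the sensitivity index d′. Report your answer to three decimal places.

H = 26/32 = 0.8125
FA = 12/32 = 0.3750
z(H) = z(0.8125) = 0.8871
z(FA) = z(0.3750) = -0.3186
d' = z(H) − z(FA) = 0.8871 − (-0.3186) = 1.2057

d′ = 1.206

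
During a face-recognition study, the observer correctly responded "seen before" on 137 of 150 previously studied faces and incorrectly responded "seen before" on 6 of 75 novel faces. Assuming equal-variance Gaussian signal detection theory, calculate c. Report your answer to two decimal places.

c = 0.02

H = 137/150 = 0.9133
FA = 6/75 = 0.0800
Φ⁻¹(H) = Φ⁻¹(0.9133) = 1.361
Φ⁻¹(FA) = Φ⁻¹(0.0800) = -1.405
c = −½·[z(H) + z(FA)] = −0.5 × (1.361 + (-1.405)) = 0.022
c > 0: the observer has a conservative response bias.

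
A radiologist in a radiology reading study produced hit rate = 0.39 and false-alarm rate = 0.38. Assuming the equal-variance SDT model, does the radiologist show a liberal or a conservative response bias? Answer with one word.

conservative

z(H) = -0.279, z(FA) = -0.305
c = −½·(z(H) + z(FA)) = 0.292
c > 0 → conservative criterion (biased toward responding “no”).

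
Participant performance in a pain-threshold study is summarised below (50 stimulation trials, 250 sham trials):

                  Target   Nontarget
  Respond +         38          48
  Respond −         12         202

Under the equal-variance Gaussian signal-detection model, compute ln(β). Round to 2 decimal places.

H = 38/50 = 0.7600
FA = 48/250 = 0.1920
Φ⁻¹(0.7600) = 0.706, Φ⁻¹(0.1920) = -0.871
ln β = −½·[z(H)² − z(FA)²] = −0.5 × (0.498 − 0.759) = 0.1305

ln β = 0.13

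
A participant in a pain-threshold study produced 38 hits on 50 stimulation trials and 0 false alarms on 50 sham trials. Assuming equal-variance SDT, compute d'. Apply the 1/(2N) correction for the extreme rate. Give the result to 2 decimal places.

d' = 3.03

The false-alarm rate is 0/50 = 0, so apply the 1/(2N) correction: FA → 1/(2·50) = 0.01000.
z(H) = z(0.76000) = 0.706
z(FA) = z(0.01000) = -2.326
d' = 0.706 − (-2.326) = 3.032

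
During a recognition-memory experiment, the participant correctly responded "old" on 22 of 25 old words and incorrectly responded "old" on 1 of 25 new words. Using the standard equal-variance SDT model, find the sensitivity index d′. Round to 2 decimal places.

d′ = 2.93

H = 22/25 = 0.8800
FA = 1/25 = 0.0400
Φ⁻¹(H) = 1.1750
Φ⁻¹(FA) = -1.7507
d' = z(H) − z(FA) = 1.1750 − (-1.7507) = 2.9257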